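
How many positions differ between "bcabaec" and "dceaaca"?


Comparing "bcabaec" and "dceaaca" position by position:
  Position 0: 'b' vs 'd' => DIFFER
  Position 1: 'c' vs 'c' => same
  Position 2: 'a' vs 'e' => DIFFER
  Position 3: 'b' vs 'a' => DIFFER
  Position 4: 'a' vs 'a' => same
  Position 5: 'e' vs 'c' => DIFFER
  Position 6: 'c' vs 'a' => DIFFER
Positions that differ: 5

5


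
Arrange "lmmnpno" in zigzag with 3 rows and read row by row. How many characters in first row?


Zigzag "lmmnpno" into 3 rows:
Placing characters:
  'l' => row 0
  'm' => row 1
  'm' => row 2
  'n' => row 1
  'p' => row 0
  'n' => row 1
  'o' => row 2
Rows:
  Row 0: "lp"
  Row 1: "mnn"
  Row 2: "mo"
First row length: 2

2


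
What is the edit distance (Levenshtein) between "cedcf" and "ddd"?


Computing edit distance: "cedcf" -> "ddd"
DP table:
           d    d    d
      0    1    2    3
  c   1    1    2    3
  e   2    2    2    3
  d   3    2    2    2
  c   4    3    3    3
  f   5    4    4    4
Edit distance = dp[5][3] = 4

4


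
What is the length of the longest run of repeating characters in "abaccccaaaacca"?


Input: "abaccccaaaacca"
Scanning for longest run:
  Position 1 ('b'): new char, reset run to 1
  Position 2 ('a'): new char, reset run to 1
  Position 3 ('c'): new char, reset run to 1
  Position 4 ('c'): continues run of 'c', length=2
  Position 5 ('c'): continues run of 'c', length=3
  Position 6 ('c'): continues run of 'c', length=4
  Position 7 ('a'): new char, reset run to 1
  Position 8 ('a'): continues run of 'a', length=2
  Position 9 ('a'): continues run of 'a', length=3
  Position 10 ('a'): continues run of 'a', length=4
  Position 11 ('c'): new char, reset run to 1
  Position 12 ('c'): continues run of 'c', length=2
  Position 13 ('a'): new char, reset run to 1
Longest run: 'c' with length 4

4


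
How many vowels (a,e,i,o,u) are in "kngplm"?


Input: kngplm
Checking each character:
  'k' at position 0: consonant
  'n' at position 1: consonant
  'g' at position 2: consonant
  'p' at position 3: consonant
  'l' at position 4: consonant
  'm' at position 5: consonant
Total vowels: 0

0


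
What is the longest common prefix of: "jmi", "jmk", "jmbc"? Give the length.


Words: jmi, jmk, jmbc
  Position 0: all 'j' => match
  Position 1: all 'm' => match
  Position 2: ('i', 'k', 'b') => mismatch, stop
LCP = "jm" (length 2)

2


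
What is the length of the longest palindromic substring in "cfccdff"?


Input: "cfccdff"
Checking substrings for palindromes:
  [0:3] "cfc" (len 3) => palindrome
  [2:4] "cc" (len 2) => palindrome
  [5:7] "ff" (len 2) => palindrome
Longest palindromic substring: "cfc" with length 3

3


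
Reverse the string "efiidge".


Input: efiidge
Reading characters right to left:
  Position 6: 'e'
  Position 5: 'g'
  Position 4: 'd'
  Position 3: 'i'
  Position 2: 'i'
  Position 1: 'f'
  Position 0: 'e'
Reversed: egdiife

egdiife


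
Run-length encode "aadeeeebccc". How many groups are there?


Input: aadeeeebccc
Scanning for consecutive runs:
  Group 1: 'a' x 2 (positions 0-1)
  Group 2: 'd' x 1 (positions 2-2)
  Group 3: 'e' x 4 (positions 3-6)
  Group 4: 'b' x 1 (positions 7-7)
  Group 5: 'c' x 3 (positions 8-10)
Total groups: 5

5


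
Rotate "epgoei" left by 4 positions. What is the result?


Input: "epgoei", rotate left by 4
First 4 characters: "epgo"
Remaining characters: "ei"
Concatenate remaining + first: "ei" + "epgo" = "eiepgo"

eiepgo


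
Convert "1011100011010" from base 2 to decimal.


Input: "1011100011010" in base 2
Positional expansion:
  Digit '1' (value 1) x 2^12 = 4096
  Digit '0' (value 0) x 2^11 = 0
  Digit '1' (value 1) x 2^10 = 1024
  Digit '1' (value 1) x 2^9 = 512
  Digit '1' (value 1) x 2^8 = 256
  Digit '0' (value 0) x 2^7 = 0
  Digit '0' (value 0) x 2^6 = 0
  Digit '0' (value 0) x 2^5 = 0
  Digit '1' (value 1) x 2^4 = 16
  Digit '1' (value 1) x 2^3 = 8
  Digit '0' (value 0) x 2^2 = 0
  Digit '1' (value 1) x 2^1 = 2
  Digit '0' (value 0) x 2^0 = 0
Sum = 5914

5914


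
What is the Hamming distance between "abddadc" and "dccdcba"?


Comparing "abddadc" and "dccdcba" position by position:
  Position 0: 'a' vs 'd' => differ
  Position 1: 'b' vs 'c' => differ
  Position 2: 'd' vs 'c' => differ
  Position 3: 'd' vs 'd' => same
  Position 4: 'a' vs 'c' => differ
  Position 5: 'd' vs 'b' => differ
  Position 6: 'c' vs 'a' => differ
Total differences (Hamming distance): 6

6


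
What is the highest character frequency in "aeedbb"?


Input: aeedbb
Character counts:
  'a': 1
  'b': 2
  'd': 1
  'e': 2
Maximum frequency: 2

2


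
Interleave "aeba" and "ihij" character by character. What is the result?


Interleaving "aeba" and "ihij":
  Position 0: 'a' from first, 'i' from second => "ai"
  Position 1: 'e' from first, 'h' from second => "eh"
  Position 2: 'b' from first, 'i' from second => "bi"
  Position 3: 'a' from first, 'j' from second => "aj"
Result: aiehbiaj

aiehbiaj


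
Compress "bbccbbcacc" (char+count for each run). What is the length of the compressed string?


Input: bbccbbcacc
Runs:
  'b' x 2 => "b2"
  'c' x 2 => "c2"
  'b' x 2 => "b2"
  'c' x 1 => "c1"
  'a' x 1 => "a1"
  'c' x 2 => "c2"
Compressed: "b2c2b2c1a1c2"
Compressed length: 12

12


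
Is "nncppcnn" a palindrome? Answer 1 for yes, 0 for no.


Input: nncppcnn
Reversed: nncppcnn
  Compare pos 0 ('n') with pos 7 ('n'): match
  Compare pos 1 ('n') with pos 6 ('n'): match
  Compare pos 2 ('c') with pos 5 ('c'): match
  Compare pos 3 ('p') with pos 4 ('p'): match
Result: palindrome

1


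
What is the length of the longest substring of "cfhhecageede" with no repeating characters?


Input: "cfhhecageede"
Sliding window (track last position of each char):
  Position 0 ('c'): window [0,0] length 1 -- new best
  Position 1 ('f'): window [0,1] length 2 -- new best
  Position 2 ('h'): window [0,2] length 3 -- new best
  Position 3 ('h'): repeat (last at 2), move window start to 3
  Position 3 ('h'): window [3,3] length 1
  Position 4 ('e'): window [3,4] length 2
  Position 5 ('c'): window [3,5] length 3
  Position 6 ('a'): window [3,6] length 4 -- new best
  Position 7 ('g'): window [3,7] length 5 -- new best
  Position 8 ('e'): repeat (last at 4), move window start to 5
  Position 8 ('e'): window [5,8] length 4
  Position 9 ('e'): repeat (last at 8), move window start to 9
  Position 9 ('e'): window [9,9] length 1
  Position 10 ('d'): window [9,10] length 2
  Position 11 ('e'): repeat (last at 9), move window start to 10
  Position 11 ('e'): window [10,11] length 2
Longest substring with no repeats: "hecag" with length 5

5


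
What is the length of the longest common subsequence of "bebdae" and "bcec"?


LCS of "bebdae" and "bcec"
DP table:
           b    c    e    c
      0    0    0    0    0
  b   0    1    1    1    1
  e   0    1    1    2    2
  b   0    1    1    2    2
  d   0    1    1    2    2
  a   0    1    1    2    2
  e   0    1    1    2    2
LCS length = dp[6][4] = 2

2


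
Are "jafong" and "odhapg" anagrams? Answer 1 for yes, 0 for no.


Strings: "jafong", "odhapg"
Sorted first:  afgjno
Sorted second: adghop
Differ at position 1: 'f' vs 'd' => not anagrams

0


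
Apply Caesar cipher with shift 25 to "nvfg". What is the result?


Caesar cipher: shift "nvfg" by 25
  'n' (pos 13) + 25 = pos 12 = 'm'
  'v' (pos 21) + 25 = pos 20 = 'u'
  'f' (pos 5) + 25 = pos 4 = 'e'
  'g' (pos 6) + 25 = pos 5 = 'f'
Result: muef

muef


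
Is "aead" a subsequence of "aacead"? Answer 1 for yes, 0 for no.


Check if "aead" is a subsequence of "aacead"
Greedy scan:
  Position 0 ('a'): matches sub[0] = 'a'
  Position 1 ('a'): no match needed
  Position 2 ('c'): no match needed
  Position 3 ('e'): matches sub[1] = 'e'
  Position 4 ('a'): matches sub[2] = 'a'
  Position 5 ('d'): matches sub[3] = 'd'
All 4 characters matched => is a subsequence

1


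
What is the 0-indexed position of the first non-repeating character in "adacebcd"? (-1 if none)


Input: adacebcd
Character frequencies:
  'a': 2
  'b': 1
  'c': 2
  'd': 2
  'e': 1
Scanning left to right for freq == 1:
  Position 0 ('a'): freq=2, skip
  Position 1 ('d'): freq=2, skip
  Position 2 ('a'): freq=2, skip
  Position 3 ('c'): freq=2, skip
  Position 4 ('e'): unique! => answer = 4

4


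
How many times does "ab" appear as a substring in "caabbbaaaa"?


Searching for "ab" in "caabbbaaaa"
Scanning each position:
  Position 0: "ca" => no
  Position 1: "aa" => no
  Position 2: "ab" => MATCH
  Position 3: "bb" => no
  Position 4: "bb" => no
  Position 5: "ba" => no
  Position 6: "aa" => no
  Position 7: "aa" => no
  Position 8: "aa" => no
Total occurrences: 1

1


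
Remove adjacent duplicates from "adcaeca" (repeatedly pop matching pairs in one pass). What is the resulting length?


Input: adcaeca
Stack-based adjacent duplicate removal:
  Read 'a': push. Stack: a
  Read 'd': push. Stack: ad
  Read 'c': push. Stack: adc
  Read 'a': push. Stack: adca
  Read 'e': push. Stack: adcae
  Read 'c': push. Stack: adcaec
  Read 'a': push. Stack: adcaeca
Final stack: "adcaeca" (length 7)

7


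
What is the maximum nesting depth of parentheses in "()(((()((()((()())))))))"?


Input: "()(((()((()((()())))))))"
Tracking depth:
  Position 0 '(': depth becomes 1
  Position 1 ')': depth becomes 0
  Position 2 '(': depth becomes 1
  Position 3 '(': depth becomes 2
  Position 4 '(': depth becomes 3
  Position 5 '(': depth becomes 4
  Position 6 ')': depth becomes 3
  Position 7 '(': depth becomes 4
  Position 8 '(': depth becomes 5
  Position 9 '(': depth becomes 6
  Position 10 ')': depth becomes 5
  Position 11 '(': depth becomes 6
  Position 12 '(': depth becomes 7
  Position 13 '(': depth becomes 8
  Position 14 ')': depth becomes 7
  Position 15 '(': depth becomes 8
  Position 16 ')': depth becomes 7
  Position 17 ')': depth becomes 6
  Position 18 ')': depth becomes 5
  Position 19 ')': depth becomes 4
  Position 20 ')': depth becomes 3
  Position 21 ')': depth becomes 2
  Position 22 ')': depth becomes 1
  Position 23 ')': depth becomes 0
Maximum depth reached: 8

8


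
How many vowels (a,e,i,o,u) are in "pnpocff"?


Input: pnpocff
Checking each character:
  'p' at position 0: consonant
  'n' at position 1: consonant
  'p' at position 2: consonant
  'o' at position 3: vowel (running total: 1)
  'c' at position 4: consonant
  'f' at position 5: consonant
  'f' at position 6: consonant
Total vowels: 1

1


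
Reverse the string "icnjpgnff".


Input: icnjpgnff
Reading characters right to left:
  Position 8: 'f'
  Position 7: 'f'
  Position 6: 'n'
  Position 5: 'g'
  Position 4: 'p'
  Position 3: 'j'
  Position 2: 'n'
  Position 1: 'c'
  Position 0: 'i'
Reversed: ffngpjnci

ffngpjnci


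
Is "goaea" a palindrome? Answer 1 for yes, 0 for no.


Input: goaea
Reversed: aeaog
  Compare pos 0 ('g') with pos 4 ('a'): MISMATCH
  Compare pos 1 ('o') with pos 3 ('e'): MISMATCH
Result: not a palindrome

0


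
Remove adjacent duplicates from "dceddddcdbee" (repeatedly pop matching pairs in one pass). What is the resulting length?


Input: dceddddcdbee
Stack-based adjacent duplicate removal:
  Read 'd': push. Stack: d
  Read 'c': push. Stack: dc
  Read 'e': push. Stack: dce
  Read 'd': push. Stack: dced
  Read 'd': matches stack top 'd' => pop. Stack: dce
  Read 'd': push. Stack: dced
  Read 'd': matches stack top 'd' => pop. Stack: dce
  Read 'c': push. Stack: dcec
  Read 'd': push. Stack: dcecd
  Read 'b': push. Stack: dcecdb
  Read 'e': push. Stack: dcecdbe
  Read 'e': matches stack top 'e' => pop. Stack: dcecdb
Final stack: "dcecdb" (length 6)

6


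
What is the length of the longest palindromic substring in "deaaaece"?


Input: "deaaaece"
Checking substrings for palindromes:
  [1:6] "eaaae" (len 5) => palindrome
  [2:5] "aaa" (len 3) => palindrome
  [5:8] "ece" (len 3) => palindrome
  [2:4] "aa" (len 2) => palindrome
  [3:5] "aa" (len 2) => palindrome
Longest palindromic substring: "eaaae" with length 5

5


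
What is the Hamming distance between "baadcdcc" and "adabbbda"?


Comparing "baadcdcc" and "adabbbda" position by position:
  Position 0: 'b' vs 'a' => differ
  Position 1: 'a' vs 'd' => differ
  Position 2: 'a' vs 'a' => same
  Position 3: 'd' vs 'b' => differ
  Position 4: 'c' vs 'b' => differ
  Position 5: 'd' vs 'b' => differ
  Position 6: 'c' vs 'd' => differ
  Position 7: 'c' vs 'a' => differ
Total differences (Hamming distance): 7

7


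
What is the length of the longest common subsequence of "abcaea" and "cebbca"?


LCS of "abcaea" and "cebbca"
DP table:
           c    e    b    b    c    a
      0    0    0    0    0    0    0
  a   0    0    0    0    0    0    1
  b   0    0    0    1    1    1    1
  c   0    1    1    1    1    2    2
  a   0    1    1    1    1    2    3
  e   0    1    2    2    2    2    3
  a   0    1    2    2    2    2    3
LCS length = dp[6][6] = 3

3


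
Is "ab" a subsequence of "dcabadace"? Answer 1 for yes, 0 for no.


Check if "ab" is a subsequence of "dcabadace"
Greedy scan:
  Position 0 ('d'): no match needed
  Position 1 ('c'): no match needed
  Position 2 ('a'): matches sub[0] = 'a'
  Position 3 ('b'): matches sub[1] = 'b'
  Position 4 ('a'): no match needed
  Position 5 ('d'): no match needed
  Position 6 ('a'): no match needed
  Position 7 ('c'): no match needed
  Position 8 ('e'): no match needed
All 2 characters matched => is a subsequence

1


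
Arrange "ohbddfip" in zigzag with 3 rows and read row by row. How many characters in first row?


Zigzag "ohbddfip" into 3 rows:
Placing characters:
  'o' => row 0
  'h' => row 1
  'b' => row 2
  'd' => row 1
  'd' => row 0
  'f' => row 1
  'i' => row 2
  'p' => row 1
Rows:
  Row 0: "od"
  Row 1: "hdfp"
  Row 2: "bi"
First row length: 2

2


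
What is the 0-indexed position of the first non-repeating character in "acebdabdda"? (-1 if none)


Input: acebdabdda
Character frequencies:
  'a': 3
  'b': 2
  'c': 1
  'd': 3
  'e': 1
Scanning left to right for freq == 1:
  Position 0 ('a'): freq=3, skip
  Position 1 ('c'): unique! => answer = 1

1


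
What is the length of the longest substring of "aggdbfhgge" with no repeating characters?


Input: "aggdbfhgge"
Sliding window (track last position of each char):
  Position 0 ('a'): window [0,0] length 1 -- new best
  Position 1 ('g'): window [0,1] length 2 -- new best
  Position 2 ('g'): repeat (last at 1), move window start to 2
  Position 2 ('g'): window [2,2] length 1
  Position 3 ('d'): window [2,3] length 2
  Position 4 ('b'): window [2,4] length 3 -- new best
  Position 5 ('f'): window [2,5] length 4 -- new best
  Position 6 ('h'): window [2,6] length 5 -- new best
  Position 7 ('g'): repeat (last at 2), move window start to 3
  Position 7 ('g'): window [3,7] length 5
  Position 8 ('g'): repeat (last at 7), move window start to 8
  Position 8 ('g'): window [8,8] length 1
  Position 9 ('e'): window [8,9] length 2
Longest substring with no repeats: "gdbfh" with length 5

5


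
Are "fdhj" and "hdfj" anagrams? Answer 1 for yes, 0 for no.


Strings: "fdhj", "hdfj"
Sorted first:  dfhj
Sorted second: dfhj
Sorted forms match => anagrams

1


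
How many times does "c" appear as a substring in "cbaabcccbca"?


Searching for "c" in "cbaabcccbca"
Scanning each position:
  Position 0: "c" => MATCH
  Position 1: "b" => no
  Position 2: "a" => no
  Position 3: "a" => no
  Position 4: "b" => no
  Position 5: "c" => MATCH
  Position 6: "c" => MATCH
  Position 7: "c" => MATCH
  Position 8: "b" => no
  Position 9: "c" => MATCH
  Position 10: "a" => no
Total occurrences: 5

5


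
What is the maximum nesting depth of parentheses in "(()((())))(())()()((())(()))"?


Input: "(()((())))(())()()((())(()))"
Tracking depth:
  Position 0 '(': depth becomes 1
  Position 1 '(': depth becomes 2
  Position 2 ')': depth becomes 1
  Position 3 '(': depth becomes 2
  Position 4 '(': depth becomes 3
  Position 5 '(': depth becomes 4
  Position 6 ')': depth becomes 3
  Position 7 ')': depth becomes 2
  Position 8 ')': depth becomes 1
  Position 9 ')': depth becomes 0
  Position 10 '(': depth becomes 1
  Position 11 '(': depth becomes 2
  Position 12 ')': depth becomes 1
  Position 13 ')': depth becomes 0
  Position 14 '(': depth becomes 1
  Position 15 ')': depth becomes 0
  Position 16 '(': depth becomes 1
  Position 17 ')': depth becomes 0
  Position 18 '(': depth becomes 1
  Position 19 '(': depth becomes 2
  Position 20 '(': depth becomes 3
  Position 21 ')': depth becomes 2
  Position 22 ')': depth becomes 1
  Position 23 '(': depth becomes 2
  Position 24 '(': depth becomes 3
  Position 25 ')': depth becomes 2
  Position 26 ')': depth becomes 1
  Position 27 ')': depth becomes 0
Maximum depth reached: 4

4


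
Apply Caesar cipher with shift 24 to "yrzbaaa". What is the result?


Caesar cipher: shift "yrzbaaa" by 24
  'y' (pos 24) + 24 = pos 22 = 'w'
  'r' (pos 17) + 24 = pos 15 = 'p'
  'z' (pos 25) + 24 = pos 23 = 'x'
  'b' (pos 1) + 24 = pos 25 = 'z'
  'a' (pos 0) + 24 = pos 24 = 'y'
  'a' (pos 0) + 24 = pos 24 = 'y'
  'a' (pos 0) + 24 = pos 24 = 'y'
Result: wpxzyyy

wpxzyyy


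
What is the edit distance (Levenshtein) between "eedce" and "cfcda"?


Computing edit distance: "eedce" -> "cfcda"
DP table:
           c    f    c    d    a
      0    1    2    3    4    5
  e   1    1    2    3    4    5
  e   2    2    2    3    4    5
  d   3    3    3    3    3    4
  c   4    3    4    3    4    4
  e   5    4    4    4    4    5
Edit distance = dp[5][5] = 5

5


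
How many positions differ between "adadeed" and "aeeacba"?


Comparing "adadeed" and "aeeacba" position by position:
  Position 0: 'a' vs 'a' => same
  Position 1: 'd' vs 'e' => DIFFER
  Position 2: 'a' vs 'e' => DIFFER
  Position 3: 'd' vs 'a' => DIFFER
  Position 4: 'e' vs 'c' => DIFFER
  Position 5: 'e' vs 'b' => DIFFER
  Position 6: 'd' vs 'a' => DIFFER
Positions that differ: 6

6


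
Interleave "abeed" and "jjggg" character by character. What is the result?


Interleaving "abeed" and "jjggg":
  Position 0: 'a' from first, 'j' from second => "aj"
  Position 1: 'b' from first, 'j' from second => "bj"
  Position 2: 'e' from first, 'g' from second => "eg"
  Position 3: 'e' from first, 'g' from second => "eg"
  Position 4: 'd' from first, 'g' from second => "dg"
Result: ajbjegegdg

ajbjegegdg


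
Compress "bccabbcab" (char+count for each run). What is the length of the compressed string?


Input: bccabbcab
Runs:
  'b' x 1 => "b1"
  'c' x 2 => "c2"
  'a' x 1 => "a1"
  'b' x 2 => "b2"
  'c' x 1 => "c1"
  'a' x 1 => "a1"
  'b' x 1 => "b1"
Compressed: "b1c2a1b2c1a1b1"
Compressed length: 14

14


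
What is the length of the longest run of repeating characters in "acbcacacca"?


Input: "acbcacacca"
Scanning for longest run:
  Position 1 ('c'): new char, reset run to 1
  Position 2 ('b'): new char, reset run to 1
  Position 3 ('c'): new char, reset run to 1
  Position 4 ('a'): new char, reset run to 1
  Position 5 ('c'): new char, reset run to 1
  Position 6 ('a'): new char, reset run to 1
  Position 7 ('c'): new char, reset run to 1
  Position 8 ('c'): continues run of 'c', length=2
  Position 9 ('a'): new char, reset run to 1
Longest run: 'c' with length 2

2


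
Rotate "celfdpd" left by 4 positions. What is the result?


Input: "celfdpd", rotate left by 4
First 4 characters: "celf"
Remaining characters: "dpd"
Concatenate remaining + first: "dpd" + "celf" = "dpdcelf"

dpdcelf


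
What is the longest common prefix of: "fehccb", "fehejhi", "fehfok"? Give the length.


Words: fehccb, fehejhi, fehfok
  Position 0: all 'f' => match
  Position 1: all 'e' => match
  Position 2: all 'h' => match
  Position 3: ('c', 'e', 'f') => mismatch, stop
LCP = "feh" (length 3)

3


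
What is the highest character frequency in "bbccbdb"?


Input: bbccbdb
Character counts:
  'b': 4
  'c': 2
  'd': 1
Maximum frequency: 4

4


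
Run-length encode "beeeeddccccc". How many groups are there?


Input: beeeeddccccc
Scanning for consecutive runs:
  Group 1: 'b' x 1 (positions 0-0)
  Group 2: 'e' x 4 (positions 1-4)
  Group 3: 'd' x 2 (positions 5-6)
  Group 4: 'c' x 5 (positions 7-11)
Total groups: 4

4


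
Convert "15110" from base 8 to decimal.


Input: "15110" in base 8
Positional expansion:
  Digit '1' (value 1) x 8^4 = 4096
  Digit '5' (value 5) x 8^3 = 2560
  Digit '1' (value 1) x 8^2 = 64
  Digit '1' (value 1) x 8^1 = 8
  Digit '0' (value 0) x 8^0 = 0
Sum = 6728

6728


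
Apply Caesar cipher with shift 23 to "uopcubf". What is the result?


Caesar cipher: shift "uopcubf" by 23
  'u' (pos 20) + 23 = pos 17 = 'r'
  'o' (pos 14) + 23 = pos 11 = 'l'
  'p' (pos 15) + 23 = pos 12 = 'm'
  'c' (pos 2) + 23 = pos 25 = 'z'
  'u' (pos 20) + 23 = pos 17 = 'r'
  'b' (pos 1) + 23 = pos 24 = 'y'
  'f' (pos 5) + 23 = pos 2 = 'c'
Result: rlmzryc

rlmzryc


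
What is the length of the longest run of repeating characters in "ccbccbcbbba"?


Input: "ccbccbcbbba"
Scanning for longest run:
  Position 1 ('c'): continues run of 'c', length=2
  Position 2 ('b'): new char, reset run to 1
  Position 3 ('c'): new char, reset run to 1
  Position 4 ('c'): continues run of 'c', length=2
  Position 5 ('b'): new char, reset run to 1
  Position 6 ('c'): new char, reset run to 1
  Position 7 ('b'): new char, reset run to 1
  Position 8 ('b'): continues run of 'b', length=2
  Position 9 ('b'): continues run of 'b', length=3
  Position 10 ('a'): new char, reset run to 1
Longest run: 'b' with length 3

3


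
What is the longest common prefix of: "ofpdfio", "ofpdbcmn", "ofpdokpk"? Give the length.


Words: ofpdfio, ofpdbcmn, ofpdokpk
  Position 0: all 'o' => match
  Position 1: all 'f' => match
  Position 2: all 'p' => match
  Position 3: all 'd' => match
  Position 4: ('f', 'b', 'o') => mismatch, stop
LCP = "ofpd" (length 4)

4


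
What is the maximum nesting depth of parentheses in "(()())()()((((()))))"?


Input: "(()())()()((((()))))"
Tracking depth:
  Position 0 '(': depth becomes 1
  Position 1 '(': depth becomes 2
  Position 2 ')': depth becomes 1
  Position 3 '(': depth becomes 2
  Position 4 ')': depth becomes 1
  Position 5 ')': depth becomes 0
  Position 6 '(': depth becomes 1
  Position 7 ')': depth becomes 0
  Position 8 '(': depth becomes 1
  Position 9 ')': depth becomes 0
  Position 10 '(': depth becomes 1
  Position 11 '(': depth becomes 2
  Position 12 '(': depth becomes 3
  Position 13 '(': depth becomes 4
  Position 14 '(': depth becomes 5
  Position 15 ')': depth becomes 4
  Position 16 ')': depth becomes 3
  Position 17 ')': depth becomes 2
  Position 18 ')': depth becomes 1
  Position 19 ')': depth becomes 0
Maximum depth reached: 5

5


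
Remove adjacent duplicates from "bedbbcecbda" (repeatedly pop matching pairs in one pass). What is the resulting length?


Input: bedbbcecbda
Stack-based adjacent duplicate removal:
  Read 'b': push. Stack: b
  Read 'e': push. Stack: be
  Read 'd': push. Stack: bed
  Read 'b': push. Stack: bedb
  Read 'b': matches stack top 'b' => pop. Stack: bed
  Read 'c': push. Stack: bedc
  Read 'e': push. Stack: bedce
  Read 'c': push. Stack: bedcec
  Read 'b': push. Stack: bedcecb
  Read 'd': push. Stack: bedcecbd
  Read 'a': push. Stack: bedcecbda
Final stack: "bedcecbda" (length 9)

9


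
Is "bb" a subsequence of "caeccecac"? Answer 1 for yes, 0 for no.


Check if "bb" is a subsequence of "caeccecac"
Greedy scan:
  Position 0 ('c'): no match needed
  Position 1 ('a'): no match needed
  Position 2 ('e'): no match needed
  Position 3 ('c'): no match needed
  Position 4 ('c'): no match needed
  Position 5 ('e'): no match needed
  Position 6 ('c'): no match needed
  Position 7 ('a'): no match needed
  Position 8 ('c'): no match needed
Only matched 0/2 characters => not a subsequence

0


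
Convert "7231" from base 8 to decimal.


Input: "7231" in base 8
Positional expansion:
  Digit '7' (value 7) x 8^3 = 3584
  Digit '2' (value 2) x 8^2 = 128
  Digit '3' (value 3) x 8^1 = 24
  Digit '1' (value 1) x 8^0 = 1
Sum = 3737

3737


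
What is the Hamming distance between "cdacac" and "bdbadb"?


Comparing "cdacac" and "bdbadb" position by position:
  Position 0: 'c' vs 'b' => differ
  Position 1: 'd' vs 'd' => same
  Position 2: 'a' vs 'b' => differ
  Position 3: 'c' vs 'a' => differ
  Position 4: 'a' vs 'd' => differ
  Position 5: 'c' vs 'b' => differ
Total differences (Hamming distance): 5

5


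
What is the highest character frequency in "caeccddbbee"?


Input: caeccddbbee
Character counts:
  'a': 1
  'b': 2
  'c': 3
  'd': 2
  'e': 3
Maximum frequency: 3

3


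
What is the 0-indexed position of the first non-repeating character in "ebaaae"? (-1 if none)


Input: ebaaae
Character frequencies:
  'a': 3
  'b': 1
  'e': 2
Scanning left to right for freq == 1:
  Position 0 ('e'): freq=2, skip
  Position 1 ('b'): unique! => answer = 1

1


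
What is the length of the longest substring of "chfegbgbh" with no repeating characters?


Input: "chfegbgbh"
Sliding window (track last position of each char):
  Position 0 ('c'): window [0,0] length 1 -- new best
  Position 1 ('h'): window [0,1] length 2 -- new best
  Position 2 ('f'): window [0,2] length 3 -- new best
  Position 3 ('e'): window [0,3] length 4 -- new best
  Position 4 ('g'): window [0,4] length 5 -- new best
  Position 5 ('b'): window [0,5] length 6 -- new best
  Position 6 ('g'): repeat (last at 4), move window start to 5
  Position 6 ('g'): window [5,6] length 2
  Position 7 ('b'): repeat (last at 5), move window start to 6
  Position 7 ('b'): window [6,7] length 2
  Position 8 ('h'): window [6,8] length 3
Longest substring with no repeats: "chfegb" with length 6

6


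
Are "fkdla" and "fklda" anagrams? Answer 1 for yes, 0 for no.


Strings: "fkdla", "fklda"
Sorted first:  adfkl
Sorted second: adfkl
Sorted forms match => anagrams

1


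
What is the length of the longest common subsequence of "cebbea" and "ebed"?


LCS of "cebbea" and "ebed"
DP table:
           e    b    e    d
      0    0    0    0    0
  c   0    0    0    0    0
  e   0    1    1    1    1
  b   0    1    2    2    2
  b   0    1    2    2    2
  e   0    1    2    3    3
  a   0    1    2    3    3
LCS length = dp[6][4] = 3

3


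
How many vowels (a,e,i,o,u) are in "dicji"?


Input: dicji
Checking each character:
  'd' at position 0: consonant
  'i' at position 1: vowel (running total: 1)
  'c' at position 2: consonant
  'j' at position 3: consonant
  'i' at position 4: vowel (running total: 2)
Total vowels: 2

2


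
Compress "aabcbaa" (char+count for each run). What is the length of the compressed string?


Input: aabcbaa
Runs:
  'a' x 2 => "a2"
  'b' x 1 => "b1"
  'c' x 1 => "c1"
  'b' x 1 => "b1"
  'a' x 2 => "a2"
Compressed: "a2b1c1b1a2"
Compressed length: 10

10


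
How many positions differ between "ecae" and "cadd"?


Comparing "ecae" and "cadd" position by position:
  Position 0: 'e' vs 'c' => DIFFER
  Position 1: 'c' vs 'a' => DIFFER
  Position 2: 'a' vs 'd' => DIFFER
  Position 3: 'e' vs 'd' => DIFFER
Positions that differ: 4

4


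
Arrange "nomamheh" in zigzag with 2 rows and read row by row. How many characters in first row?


Zigzag "nomamheh" into 2 rows:
Placing characters:
  'n' => row 0
  'o' => row 1
  'm' => row 0
  'a' => row 1
  'm' => row 0
  'h' => row 1
  'e' => row 0
  'h' => row 1
Rows:
  Row 0: "nmme"
  Row 1: "oahh"
First row length: 4

4


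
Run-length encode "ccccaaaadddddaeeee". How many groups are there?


Input: ccccaaaadddddaeeee
Scanning for consecutive runs:
  Group 1: 'c' x 4 (positions 0-3)
  Group 2: 'a' x 4 (positions 4-7)
  Group 3: 'd' x 5 (positions 8-12)
  Group 4: 'a' x 1 (positions 13-13)
  Group 5: 'e' x 4 (positions 14-17)
Total groups: 5

5


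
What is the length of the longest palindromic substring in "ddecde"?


Input: "ddecde"
Checking substrings for palindromes:
  [0:2] "dd" (len 2) => palindrome
Longest palindromic substring: "dd" with length 2

2


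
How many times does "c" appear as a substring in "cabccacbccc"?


Searching for "c" in "cabccacbccc"
Scanning each position:
  Position 0: "c" => MATCH
  Position 1: "a" => no
  Position 2: "b" => no
  Position 3: "c" => MATCH
  Position 4: "c" => MATCH
  Position 5: "a" => no
  Position 6: "c" => MATCH
  Position 7: "b" => no
  Position 8: "c" => MATCH
  Position 9: "c" => MATCH
  Position 10: "c" => MATCH
Total occurrences: 7

7


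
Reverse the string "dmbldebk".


Input: dmbldebk
Reading characters right to left:
  Position 7: 'k'
  Position 6: 'b'
  Position 5: 'e'
  Position 4: 'd'
  Position 3: 'l'
  Position 2: 'b'
  Position 1: 'm'
  Position 0: 'd'
Reversed: kbedlbmd

kbedlbmd


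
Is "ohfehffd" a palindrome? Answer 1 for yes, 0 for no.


Input: ohfehffd
Reversed: dffhefho
  Compare pos 0 ('o') with pos 7 ('d'): MISMATCH
  Compare pos 1 ('h') with pos 6 ('f'): MISMATCH
  Compare pos 2 ('f') with pos 5 ('f'): match
  Compare pos 3 ('e') with pos 4 ('h'): MISMATCH
Result: not a palindrome

0


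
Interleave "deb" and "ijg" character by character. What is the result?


Interleaving "deb" and "ijg":
  Position 0: 'd' from first, 'i' from second => "di"
  Position 1: 'e' from first, 'j' from second => "ej"
  Position 2: 'b' from first, 'g' from second => "bg"
Result: diejbg

diejbg


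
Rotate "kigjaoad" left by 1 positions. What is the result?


Input: "kigjaoad", rotate left by 1
First 1 characters: "k"
Remaining characters: "igjaoad"
Concatenate remaining + first: "igjaoad" + "k" = "igjaoadk"

igjaoadk


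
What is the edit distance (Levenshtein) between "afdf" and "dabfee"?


Computing edit distance: "afdf" -> "dabfee"
DP table:
           d    a    b    f    e    e
      0    1    2    3    4    5    6
  a   1    1    1    2    3    4    5
  f   2    2    2    2    2    3    4
  d   3    2    3    3    3    3    4
  f   4    3    3    4    3    4    4
Edit distance = dp[4][6] = 4

4


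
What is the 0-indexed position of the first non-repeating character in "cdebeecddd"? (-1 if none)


Input: cdebeecddd
Character frequencies:
  'b': 1
  'c': 2
  'd': 4
  'e': 3
Scanning left to right for freq == 1:
  Position 0 ('c'): freq=2, skip
  Position 1 ('d'): freq=4, skip
  Position 2 ('e'): freq=3, skip
  Position 3 ('b'): unique! => answer = 3

3


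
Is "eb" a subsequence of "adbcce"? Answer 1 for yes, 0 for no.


Check if "eb" is a subsequence of "adbcce"
Greedy scan:
  Position 0 ('a'): no match needed
  Position 1 ('d'): no match needed
  Position 2 ('b'): no match needed
  Position 3 ('c'): no match needed
  Position 4 ('c'): no match needed
  Position 5 ('e'): matches sub[0] = 'e'
Only matched 1/2 characters => not a subsequence

0


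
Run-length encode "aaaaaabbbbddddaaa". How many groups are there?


Input: aaaaaabbbbddddaaa
Scanning for consecutive runs:
  Group 1: 'a' x 6 (positions 0-5)
  Group 2: 'b' x 4 (positions 6-9)
  Group 3: 'd' x 4 (positions 10-13)
  Group 4: 'a' x 3 (positions 14-16)
Total groups: 4

4


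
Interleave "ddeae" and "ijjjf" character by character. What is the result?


Interleaving "ddeae" and "ijjjf":
  Position 0: 'd' from first, 'i' from second => "di"
  Position 1: 'd' from first, 'j' from second => "dj"
  Position 2: 'e' from first, 'j' from second => "ej"
  Position 3: 'a' from first, 'j' from second => "aj"
  Position 4: 'e' from first, 'f' from second => "ef"
Result: didjejajef

didjejajef


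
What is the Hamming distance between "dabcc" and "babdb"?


Comparing "dabcc" and "babdb" position by position:
  Position 0: 'd' vs 'b' => differ
  Position 1: 'a' vs 'a' => same
  Position 2: 'b' vs 'b' => same
  Position 3: 'c' vs 'd' => differ
  Position 4: 'c' vs 'b' => differ
Total differences (Hamming distance): 3

3


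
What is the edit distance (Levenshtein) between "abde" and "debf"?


Computing edit distance: "abde" -> "debf"
DP table:
           d    e    b    f
      0    1    2    3    4
  a   1    1    2    3    4
  b   2    2    2    2    3
  d   3    2    3    3    3
  e   4    3    2    3    4
Edit distance = dp[4][4] = 4

4


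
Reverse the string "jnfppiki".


Input: jnfppiki
Reading characters right to left:
  Position 7: 'i'
  Position 6: 'k'
  Position 5: 'i'
  Position 4: 'p'
  Position 3: 'p'
  Position 2: 'f'
  Position 1: 'n'
  Position 0: 'j'
Reversed: ikippfnj

ikippfnj


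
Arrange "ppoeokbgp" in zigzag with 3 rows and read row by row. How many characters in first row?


Zigzag "ppoeokbgp" into 3 rows:
Placing characters:
  'p' => row 0
  'p' => row 1
  'o' => row 2
  'e' => row 1
  'o' => row 0
  'k' => row 1
  'b' => row 2
  'g' => row 1
  'p' => row 0
Rows:
  Row 0: "pop"
  Row 1: "pekg"
  Row 2: "ob"
First row length: 3

3


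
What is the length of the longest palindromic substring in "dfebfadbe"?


Input: "dfebfadbe"
Checking substrings for palindromes:
  No multi-char palindromic substrings found
Longest palindromic substring: "d" with length 1

1


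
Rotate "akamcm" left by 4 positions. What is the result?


Input: "akamcm", rotate left by 4
First 4 characters: "akam"
Remaining characters: "cm"
Concatenate remaining + first: "cm" + "akam" = "cmakam"

cmakam


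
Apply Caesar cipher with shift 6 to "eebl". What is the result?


Caesar cipher: shift "eebl" by 6
  'e' (pos 4) + 6 = pos 10 = 'k'
  'e' (pos 4) + 6 = pos 10 = 'k'
  'b' (pos 1) + 6 = pos 7 = 'h'
  'l' (pos 11) + 6 = pos 17 = 'r'
Result: kkhr

kkhr


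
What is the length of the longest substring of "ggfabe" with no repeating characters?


Input: "ggfabe"
Sliding window (track last position of each char):
  Position 0 ('g'): window [0,0] length 1 -- new best
  Position 1 ('g'): repeat (last at 0), move window start to 1
  Position 1 ('g'): window [1,1] length 1
  Position 2 ('f'): window [1,2] length 2 -- new best
  Position 3 ('a'): window [1,3] length 3 -- new best
  Position 4 ('b'): window [1,4] length 4 -- new best
  Position 5 ('e'): window [1,5] length 5 -- new best
Longest substring with no repeats: "gfabe" with length 5

5


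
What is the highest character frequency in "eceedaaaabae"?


Input: eceedaaaabae
Character counts:
  'a': 5
  'b': 1
  'c': 1
  'd': 1
  'e': 4
Maximum frequency: 5

5


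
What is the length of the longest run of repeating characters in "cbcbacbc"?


Input: "cbcbacbc"
Scanning for longest run:
  Position 1 ('b'): new char, reset run to 1
  Position 2 ('c'): new char, reset run to 1
  Position 3 ('b'): new char, reset run to 1
  Position 4 ('a'): new char, reset run to 1
  Position 5 ('c'): new char, reset run to 1
  Position 6 ('b'): new char, reset run to 1
  Position 7 ('c'): new char, reset run to 1
Longest run: 'c' with length 1

1


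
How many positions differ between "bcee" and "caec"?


Comparing "bcee" and "caec" position by position:
  Position 0: 'b' vs 'c' => DIFFER
  Position 1: 'c' vs 'a' => DIFFER
  Position 2: 'e' vs 'e' => same
  Position 3: 'e' vs 'c' => DIFFER
Positions that differ: 3

3


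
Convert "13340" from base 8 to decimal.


Input: "13340" in base 8
Positional expansion:
  Digit '1' (value 1) x 8^4 = 4096
  Digit '3' (value 3) x 8^3 = 1536
  Digit '3' (value 3) x 8^2 = 192
  Digit '4' (value 4) x 8^1 = 32
  Digit '0' (value 0) x 8^0 = 0
Sum = 5856

5856


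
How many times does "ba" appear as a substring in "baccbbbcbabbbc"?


Searching for "ba" in "baccbbbcbabbbc"
Scanning each position:
  Position 0: "ba" => MATCH
  Position 1: "ac" => no
  Position 2: "cc" => no
  Position 3: "cb" => no
  Position 4: "bb" => no
  Position 5: "bb" => no
  Position 6: "bc" => no
  Position 7: "cb" => no
  Position 8: "ba" => MATCH
  Position 9: "ab" => no
  Position 10: "bb" => no
  Position 11: "bb" => no
  Position 12: "bc" => no
Total occurrences: 2

2


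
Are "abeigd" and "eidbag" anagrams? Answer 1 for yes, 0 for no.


Strings: "abeigd", "eidbag"
Sorted first:  abdegi
Sorted second: abdegi
Sorted forms match => anagrams

1


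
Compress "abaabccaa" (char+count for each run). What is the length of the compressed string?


Input: abaabccaa
Runs:
  'a' x 1 => "a1"
  'b' x 1 => "b1"
  'a' x 2 => "a2"
  'b' x 1 => "b1"
  'c' x 2 => "c2"
  'a' x 2 => "a2"
Compressed: "a1b1a2b1c2a2"
Compressed length: 12

12


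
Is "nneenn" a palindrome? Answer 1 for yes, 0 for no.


Input: nneenn
Reversed: nneenn
  Compare pos 0 ('n') with pos 5 ('n'): match
  Compare pos 1 ('n') with pos 4 ('n'): match
  Compare pos 2 ('e') with pos 3 ('e'): match
Result: palindrome

1


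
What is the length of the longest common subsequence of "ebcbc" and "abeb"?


LCS of "ebcbc" and "abeb"
DP table:
           a    b    e    b
      0    0    0    0    0
  e   0    0    0    1    1
  b   0    0    1    1    2
  c   0    0    1    1    2
  b   0    0    1    1    2
  c   0    0    1    1    2
LCS length = dp[5][4] = 2

2


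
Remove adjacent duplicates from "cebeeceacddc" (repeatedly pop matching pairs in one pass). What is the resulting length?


Input: cebeeceacddc
Stack-based adjacent duplicate removal:
  Read 'c': push. Stack: c
  Read 'e': push. Stack: ce
  Read 'b': push. Stack: ceb
  Read 'e': push. Stack: cebe
  Read 'e': matches stack top 'e' => pop. Stack: ceb
  Read 'c': push. Stack: cebc
  Read 'e': push. Stack: cebce
  Read 'a': push. Stack: cebcea
  Read 'c': push. Stack: cebceac
  Read 'd': push. Stack: cebceacd
  Read 'd': matches stack top 'd' => pop. Stack: cebceac
  Read 'c': matches stack top 'c' => pop. Stack: cebcea
Final stack: "cebcea" (length 6)

6


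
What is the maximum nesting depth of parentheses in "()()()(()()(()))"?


Input: "()()()(()()(()))"
Tracking depth:
  Position 0 '(': depth becomes 1
  Position 1 ')': depth becomes 0
  Position 2 '(': depth becomes 1
  Position 3 ')': depth becomes 0
  Position 4 '(': depth becomes 1
  Position 5 ')': depth becomes 0
  Position 6 '(': depth becomes 1
  Position 7 '(': depth becomes 2
  Position 8 ')': depth becomes 1
  Position 9 '(': depth becomes 2
  Position 10 ')': depth becomes 1
  Position 11 '(': depth becomes 2
  Position 12 '(': depth becomes 3
  Position 13 ')': depth becomes 2
  Position 14 ')': depth becomes 1
  Position 15 ')': depth becomes 0
Maximum depth reached: 3

3


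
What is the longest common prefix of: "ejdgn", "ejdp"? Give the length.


Words: ejdgn, ejdp
  Position 0: all 'e' => match
  Position 1: all 'j' => match
  Position 2: all 'd' => match
  Position 3: ('g', 'p') => mismatch, stop
LCP = "ejd" (length 3)

3


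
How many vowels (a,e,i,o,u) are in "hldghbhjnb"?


Input: hldghbhjnb
Checking each character:
  'h' at position 0: consonant
  'l' at position 1: consonant
  'd' at position 2: consonant
  'g' at position 3: consonant
  'h' at position 4: consonant
  'b' at position 5: consonant
  'h' at position 6: consonant
  'j' at position 7: consonant
  'n' at position 8: consonant
  'b' at position 9: consonant
Total vowels: 0

0


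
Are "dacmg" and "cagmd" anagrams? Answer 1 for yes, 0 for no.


Strings: "dacmg", "cagmd"
Sorted first:  acdgm
Sorted second: acdgm
Sorted forms match => anagrams

1


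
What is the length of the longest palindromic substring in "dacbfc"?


Input: "dacbfc"
Checking substrings for palindromes:
  No multi-char palindromic substrings found
Longest palindromic substring: "d" with length 1

1


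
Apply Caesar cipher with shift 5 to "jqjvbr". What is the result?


Caesar cipher: shift "jqjvbr" by 5
  'j' (pos 9) + 5 = pos 14 = 'o'
  'q' (pos 16) + 5 = pos 21 = 'v'
  'j' (pos 9) + 5 = pos 14 = 'o'
  'v' (pos 21) + 5 = pos 0 = 'a'
  'b' (pos 1) + 5 = pos 6 = 'g'
  'r' (pos 17) + 5 = pos 22 = 'w'
Result: ovoagw

ovoagw


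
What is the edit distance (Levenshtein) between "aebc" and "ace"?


Computing edit distance: "aebc" -> "ace"
DP table:
           a    c    e
      0    1    2    3
  a   1    0    1    2
  e   2    1    1    1
  b   3    2    2    2
  c   4    3    2    3
Edit distance = dp[4][3] = 3

3


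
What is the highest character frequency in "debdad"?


Input: debdad
Character counts:
  'a': 1
  'b': 1
  'd': 3
  'e': 1
Maximum frequency: 3

3
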